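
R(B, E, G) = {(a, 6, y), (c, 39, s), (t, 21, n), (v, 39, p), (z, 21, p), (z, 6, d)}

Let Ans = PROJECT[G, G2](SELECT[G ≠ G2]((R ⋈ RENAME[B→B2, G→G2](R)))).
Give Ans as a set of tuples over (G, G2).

{(d, y), (n, p), (p, n), (p, s), (s, p), (y, d)}

ρ[B→B2, G→G2]: schema becomes (B2, E, G2); tuples unchanged.
Natural join on E: {(a, 6, y, a, y), (a, 6, y, z, d), (c, 39, s, c, s), (c, 39, s, v, p), (t, 21, n, t, n), (t, 21, n, z, p), (v, 39, p, c, s), (v, 39, p, v, p), (z, 21, p, t, n), (z, 21, p, z, p), (z, 6, d, a, y), (z, 6, d, z, d)}
Apply σ_{G ≠ G2}; surviving tuples: {(a, 6, y, z, d), (c, 39, s, v, p), (t, 21, n, z, p), (v, 39, p, c, s), (z, 21, p, t, n), (z, 6, d, a, y)}
Keep only column(s) G, G2: {(d, y), (n, p), (p, n), (p, s), (s, p), (y, d)}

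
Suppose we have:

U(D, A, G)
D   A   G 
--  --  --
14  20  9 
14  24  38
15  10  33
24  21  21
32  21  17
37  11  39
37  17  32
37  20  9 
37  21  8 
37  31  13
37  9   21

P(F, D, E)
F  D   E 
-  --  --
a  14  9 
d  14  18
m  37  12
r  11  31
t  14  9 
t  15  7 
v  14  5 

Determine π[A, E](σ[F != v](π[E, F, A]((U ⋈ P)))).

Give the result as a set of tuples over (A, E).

{(10, 7), (11, 12), (17, 12), (20, 12), (20, 18), (20, 9), (21, 12), (24, 18), (24, 9), (31, 12), (9, 12)}

Natural join on D: {(14, 20, 9, a, 9), (14, 20, 9, d, 18), (14, 20, 9, t, 9), (14, 20, 9, v, 5), (14, 24, 38, a, 9), (14, 24, 38, d, 18), (14, 24, 38, t, 9), (14, 24, 38, v, 5), (15, 10, 33, t, 7), (37, 11, 39, m, 12), (37, 17, 32, m, 12), (37, 20, 9, m, 12), (37, 21, 8, m, 12), (37, 31, 13, m, 12), (37, 9, 21, m, 12)}
Keep only column(s) E, F, A: {(12, m, 11), (12, m, 17), (12, m, 20), (12, m, 21), (12, m, 31), (12, m, 9), (18, d, 20), (18, d, 24), (5, v, 20), (5, v, 24), (7, t, 10), (9, a, 20), (9, a, 24), (9, t, 20), (9, t, 24)}
Filtering on F != v leaves {(12, m, 11), (12, m, 17), (12, m, 20), (12, m, 21), (12, m, 31), (12, m, 9), (18, d, 20), (18, d, 24), (7, t, 10), (9, a, 20), (9, a, 24), (9, t, 20), (9, t, 24)}.
Keep only column(s) A, E (2 duplicate(s) eliminated): {(10, 7), (11, 12), (17, 12), (20, 12), (20, 18), (20, 9), (21, 12), (24, 18), (24, 9), (31, 12), (9, 12)}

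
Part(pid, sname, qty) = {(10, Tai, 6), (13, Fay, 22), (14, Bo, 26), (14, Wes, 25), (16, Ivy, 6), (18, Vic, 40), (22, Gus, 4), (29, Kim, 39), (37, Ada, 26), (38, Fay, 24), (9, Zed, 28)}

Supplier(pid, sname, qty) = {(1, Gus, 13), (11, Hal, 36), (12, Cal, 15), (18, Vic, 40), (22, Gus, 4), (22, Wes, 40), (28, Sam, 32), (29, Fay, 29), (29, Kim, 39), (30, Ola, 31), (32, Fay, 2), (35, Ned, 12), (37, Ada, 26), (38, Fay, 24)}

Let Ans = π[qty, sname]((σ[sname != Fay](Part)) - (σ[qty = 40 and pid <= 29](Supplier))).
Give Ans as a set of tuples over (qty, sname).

Filtering on sname != Fay leaves {(10, Tai, 6), (14, Bo, 26), (14, Wes, 25), (16, Ivy, 6), (18, Vic, 40), (22, Gus, 4), (29, Kim, 39), (37, Ada, 26), (9, Zed, 28)}.
Filtering on qty = 40 and pid <= 29 leaves {(18, Vic, 40), (22, Wes, 40)}.
Difference: {(10, Tai, 6), (14, Bo, 26), (14, Wes, 25), (16, Ivy, 6), (18, Vic, 40), (22, Gus, 4), (29, Kim, 39), (37, Ada, 26), (9, Zed, 28)} with {(18, Vic, 40), (22, Wes, 40)} → {(10, Tai, 6), (14, Bo, 26), (14, Wes, 25), (16, Ivy, 6), (22, Gus, 4), (29, Kim, 39), (37, Ada, 26), (9, Zed, 28)}
Keep only column(s) qty, sname: {(25, Wes), (26, Ada), (26, Bo), (28, Zed), (39, Kim), (4, Gus), (6, Ivy), (6, Tai)}

{(25, Wes), (26, Ada), (26, Bo), (28, Zed), (39, Kim), (4, Gus), (6, Ivy), (6, Tai)}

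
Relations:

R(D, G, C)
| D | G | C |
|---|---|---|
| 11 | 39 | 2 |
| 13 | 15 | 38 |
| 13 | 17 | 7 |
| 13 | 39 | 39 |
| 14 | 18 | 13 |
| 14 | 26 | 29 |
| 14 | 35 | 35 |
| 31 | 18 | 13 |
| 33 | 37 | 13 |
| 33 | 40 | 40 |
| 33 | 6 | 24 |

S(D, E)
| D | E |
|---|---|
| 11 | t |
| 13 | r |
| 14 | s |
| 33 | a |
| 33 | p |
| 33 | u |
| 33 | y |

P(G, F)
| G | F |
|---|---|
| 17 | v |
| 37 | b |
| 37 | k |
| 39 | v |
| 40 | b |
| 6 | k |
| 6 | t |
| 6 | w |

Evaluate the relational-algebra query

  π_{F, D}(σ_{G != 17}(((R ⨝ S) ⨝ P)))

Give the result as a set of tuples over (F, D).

Natural join on D: {(11, 39, 2, t), (13, 15, 38, r), (13, 17, 7, r), (13, 39, 39, r), (14, 18, 13, s), (14, 26, 29, s), (14, 35, 35, s), (33, 37, 13, a), (33, 37, 13, p), (33, 37, 13, u), (33, 37, 13, y), (33, 40, 40, a), (33, 40, 40, p), (33, 40, 40, u), (33, 40, 40, y), (33, 6, 24, a), (33, 6, 24, p), (33, 6, 24, u), (33, 6, 24, y)}
Natural join on G: {(11, 39, 2, t, v), (13, 17, 7, r, v), (13, 39, 39, r, v), (33, 37, 13, a, b), (33, 37, 13, a, k), (33, 37, 13, p, b), (33, 37, 13, p, k), (33, 37, 13, u, b), (33, 37, 13, u, k), (33, 37, 13, y, b), (33, 37, 13, y, k), (33, 40, 40, a, b), (33, 40, 40, p, b), (33, 40, 40, u, b), (33, 40, 40, y, b), (33, 6, 24, a, k), (33, 6, 24, a, t), (33, 6, 24, a, w), (33, 6, 24, p, k), (33, 6, 24, p, t), (33, 6, 24, p, w), (33, 6, 24, u, k), (33, 6, 24, u, t), (33, 6, 24, u, w), (33, 6, 24, y, k), (33, 6, 24, y, t), (33, 6, 24, y, w)}
Filtering on G != 17 leaves {(11, 39, 2, t, v), (13, 39, 39, r, v), (33, 37, 13, a, b), (33, 37, 13, a, k), (33, 37, 13, p, b), (33, 37, 13, p, k), (33, 37, 13, u, b), (33, 37, 13, u, k), (33, 37, 13, y, b), (33, 37, 13, y, k), (33, 40, 40, a, b), (33, 40, 40, p, b), (33, 40, 40, u, b), (33, 40, 40, y, b), (33, 6, 24, a, k), (33, 6, 24, a, t), (33, 6, 24, a, w), (33, 6, 24, p, k), (33, 6, 24, p, t), (33, 6, 24, p, w), (33, 6, 24, u, k), (33, 6, 24, u, t), (33, 6, 24, u, w), (33, 6, 24, y, k), (33, 6, 24, y, t), (33, 6, 24, y, w)}.
π_{F, D} gives {(b, 33), (k, 33), (t, 33), (v, 11), (v, 13), (w, 33)} (20 duplicate(s) eliminated).

{(b, 33), (k, 33), (t, 33), (v, 11), (v, 13), (w, 33)}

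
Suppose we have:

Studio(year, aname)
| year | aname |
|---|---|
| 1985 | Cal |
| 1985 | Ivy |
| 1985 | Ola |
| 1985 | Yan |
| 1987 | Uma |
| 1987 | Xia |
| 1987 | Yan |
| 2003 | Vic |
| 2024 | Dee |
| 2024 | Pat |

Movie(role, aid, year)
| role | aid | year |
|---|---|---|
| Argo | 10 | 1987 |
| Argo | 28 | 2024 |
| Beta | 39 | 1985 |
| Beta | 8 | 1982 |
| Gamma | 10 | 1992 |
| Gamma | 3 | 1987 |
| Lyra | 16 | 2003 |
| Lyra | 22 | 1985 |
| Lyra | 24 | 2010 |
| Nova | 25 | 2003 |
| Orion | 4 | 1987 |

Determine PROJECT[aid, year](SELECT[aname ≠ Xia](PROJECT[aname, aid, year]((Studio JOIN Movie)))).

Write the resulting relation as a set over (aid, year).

Studio ⋈ Movie (natural join on year): {(1985, Cal, Beta, 39), (1985, Cal, Lyra, 22), (1985, Ivy, Beta, 39), (1985, Ivy, Lyra, 22), (1985, Ola, Beta, 39), (1985, Ola, Lyra, 22), (1985, Yan, Beta, 39), (1985, Yan, Lyra, 22), (1987, Uma, Argo, 10), (1987, Uma, Gamma, 3), (1987, Uma, Orion, 4), (1987, Xia, Argo, 10), (1987, Xia, Gamma, 3), (1987, Xia, Orion, 4), (1987, Yan, Argo, 10), (1987, Yan, Gamma, 3), (1987, Yan, Orion, 4), (2003, Vic, Lyra, 16), (2003, Vic, Nova, 25), (2024, Dee, Argo, 28), (2024, Pat, Argo, 28)}
π_{aname, aid, year} gives {(Cal, 22, 1985), (Cal, 39, 1985), (Dee, 28, 2024), (Ivy, 22, 1985), (Ivy, 39, 1985), (Ola, 22, 1985), (Ola, 39, 1985), (Pat, 28, 2024), (Uma, 10, 1987), (Uma, 3, 1987), (Uma, 4, 1987), (Vic, 16, 2003), (Vic, 25, 2003), (Xia, 10, 1987), (Xia, 3, 1987), (Xia, 4, 1987), (Yan, 10, 1987), (Yan, 22, 1985), (Yan, 3, 1987), (Yan, 39, 1985), (Yan, 4, 1987)}.
σ[aname ≠ Xia]: keep tuples satisfying aname ≠ Xia → {(Cal, 22, 1985), (Cal, 39, 1985), (Dee, 28, 2024), (Ivy, 22, 1985), (Ivy, 39, 1985), (Ola, 22, 1985), (Ola, 39, 1985), (Pat, 28, 2024), (Uma, 10, 1987), (Uma, 3, 1987), (Uma, 4, 1987), (Vic, 16, 2003), (Vic, 25, 2003), (Yan, 10, 1987), (Yan, 22, 1985), (Yan, 3, 1987), (Yan, 39, 1985), (Yan, 4, 1987)}
π_{aid, year} gives {(10, 1987), (16, 2003), (22, 1985), (25, 2003), (28, 2024), (3, 1987), (39, 1985), (4, 1987)} (10 duplicate(s) eliminated).

{(10, 1987), (16, 2003), (22, 1985), (25, 2003), (28, 2024), (3, 1987), (39, 1985), (4, 1987)}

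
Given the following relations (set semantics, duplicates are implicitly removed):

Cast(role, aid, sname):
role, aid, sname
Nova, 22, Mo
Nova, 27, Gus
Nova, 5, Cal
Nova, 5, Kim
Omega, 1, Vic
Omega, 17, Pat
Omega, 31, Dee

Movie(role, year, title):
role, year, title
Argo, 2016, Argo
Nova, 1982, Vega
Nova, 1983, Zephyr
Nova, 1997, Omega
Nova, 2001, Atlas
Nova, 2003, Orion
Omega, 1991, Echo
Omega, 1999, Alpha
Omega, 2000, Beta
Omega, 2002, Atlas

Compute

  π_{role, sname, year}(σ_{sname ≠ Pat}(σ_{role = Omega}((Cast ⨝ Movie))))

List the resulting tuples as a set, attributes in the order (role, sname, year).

{(Omega, Dee, 1991), (Omega, Dee, 1999), (Omega, Dee, 2000), (Omega, Dee, 2002), (Omega, Vic, 1991), (Omega, Vic, 1999), (Omega, Vic, 2000), (Omega, Vic, 2002)}

Natural join on role: {(Nova, 22, Mo, 1982, Vega), (Nova, 22, Mo, 1983, Zephyr), (Nova, 22, Mo, 1997, Omega), (Nova, 22, Mo, 2001, Atlas), (Nova, 22, Mo, 2003, Orion), (Nova, 27, Gus, 1982, Vega), (Nova, 27, Gus, 1983, Zephyr), (Nova, 27, Gus, 1997, Omega), (Nova, 27, Gus, 2001, Atlas), (Nova, 27, Gus, 2003, Orion), (Nova, 5, Cal, 1982, Vega), (Nova, 5, Cal, 1983, Zephyr), (Nova, 5, Cal, 1997, Omega), (Nova, 5, Cal, 2001, Atlas), (Nova, 5, Cal, 2003, Orion), (Nova, 5, Kim, 1982, Vega), (Nova, 5, Kim, 1983, Zephyr), (Nova, 5, Kim, 1997, Omega), (Nova, 5, Kim, 2001, Atlas), (Nova, 5, Kim, 2003, Orion), (Omega, 1, Vic, 1991, Echo), (Omega, 1, Vic, 1999, Alpha), (Omega, 1, Vic, 2000, Beta), (Omega, 1, Vic, 2002, Atlas), (Omega, 17, Pat, 1991, Echo), (Omega, 17, Pat, 1999, Alpha), (Omega, 17, Pat, 2000, Beta), (Omega, 17, Pat, 2002, Atlas), (Omega, 31, Dee, 1991, Echo), (Omega, 31, Dee, 1999, Alpha), (Omega, 31, Dee, 2000, Beta), (Omega, 31, Dee, 2002, Atlas)}
Filtering on role = Omega leaves {(Omega, 1, Vic, 1991, Echo), (Omega, 1, Vic, 1999, Alpha), (Omega, 1, Vic, 2000, Beta), (Omega, 1, Vic, 2002, Atlas), (Omega, 17, Pat, 1991, Echo), (Omega, 17, Pat, 1999, Alpha), (Omega, 17, Pat, 2000, Beta), (Omega, 17, Pat, 2002, Atlas), (Omega, 31, Dee, 1991, Echo), (Omega, 31, Dee, 1999, Alpha), (Omega, 31, Dee, 2000, Beta), (Omega, 31, Dee, 2002, Atlas)}.
Filtering on sname ≠ Pat leaves {(Omega, 1, Vic, 1991, Echo), (Omega, 1, Vic, 1999, Alpha), (Omega, 1, Vic, 2000, Beta), (Omega, 1, Vic, 2002, Atlas), (Omega, 31, Dee, 1991, Echo), (Omega, 31, Dee, 1999, Alpha), (Omega, 31, Dee, 2000, Beta), (Omega, 31, Dee, 2002, Atlas)}.
π_{role, sname, year} gives {(Omega, Dee, 1991), (Omega, Dee, 1999), (Omega, Dee, 2000), (Omega, Dee, 2002), (Omega, Vic, 1991), (Omega, Vic, 1999), (Omega, Vic, 2000), (Omega, Vic, 2002)}.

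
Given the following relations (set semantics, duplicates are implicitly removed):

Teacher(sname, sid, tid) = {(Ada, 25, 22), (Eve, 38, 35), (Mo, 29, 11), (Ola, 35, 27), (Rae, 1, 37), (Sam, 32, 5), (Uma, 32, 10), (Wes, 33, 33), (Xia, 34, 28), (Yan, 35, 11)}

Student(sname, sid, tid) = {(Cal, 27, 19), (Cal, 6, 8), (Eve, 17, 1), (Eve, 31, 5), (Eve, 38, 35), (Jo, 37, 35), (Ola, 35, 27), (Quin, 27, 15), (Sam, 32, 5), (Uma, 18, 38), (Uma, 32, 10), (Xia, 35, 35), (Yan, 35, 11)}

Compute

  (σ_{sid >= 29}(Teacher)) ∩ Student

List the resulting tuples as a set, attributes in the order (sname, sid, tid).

Filtering on sid >= 29 leaves {(Eve, 38, 35), (Mo, 29, 11), (Ola, 35, 27), (Sam, 32, 5), (Uma, 32, 10), (Wes, 33, 33), (Xia, 34, 28), (Yan, 35, 11)}.
Set intersection of the two operands is {(Eve, 38, 35), (Ola, 35, 27), (Sam, 32, 5), (Uma, 32, 10), (Yan, 35, 11)}.

{(Eve, 38, 35), (Ola, 35, 27), (Sam, 32, 5), (Uma, 32, 10), (Yan, 35, 11)}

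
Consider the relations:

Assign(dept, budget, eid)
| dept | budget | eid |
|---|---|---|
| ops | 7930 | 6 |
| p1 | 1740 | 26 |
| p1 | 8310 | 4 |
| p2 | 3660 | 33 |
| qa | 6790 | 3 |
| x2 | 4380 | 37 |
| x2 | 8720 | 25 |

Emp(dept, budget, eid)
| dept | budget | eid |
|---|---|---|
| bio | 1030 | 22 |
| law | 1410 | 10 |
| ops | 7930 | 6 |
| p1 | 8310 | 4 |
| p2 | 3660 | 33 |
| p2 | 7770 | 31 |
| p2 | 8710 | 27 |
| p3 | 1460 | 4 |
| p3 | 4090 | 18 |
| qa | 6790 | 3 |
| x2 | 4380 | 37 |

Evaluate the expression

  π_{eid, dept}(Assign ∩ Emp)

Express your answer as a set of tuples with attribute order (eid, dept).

{(3, qa), (33, p2), (37, x2), (4, p1), (6, ops)}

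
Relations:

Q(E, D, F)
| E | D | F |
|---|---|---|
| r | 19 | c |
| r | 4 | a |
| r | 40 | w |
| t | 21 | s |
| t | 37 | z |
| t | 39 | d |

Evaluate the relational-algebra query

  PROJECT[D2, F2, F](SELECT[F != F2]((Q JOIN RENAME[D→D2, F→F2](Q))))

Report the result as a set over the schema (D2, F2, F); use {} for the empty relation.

{(19, c, a), (19, c, w), (21, s, d), (21, s, z), (37, z, d), (37, z, s), (39, d, s), (39, d, z), (4, a, c), (4, a, w), (40, w, a), (40, w, c)}

ρ[D→D2, F→F2]: schema becomes (E, D2, F2); tuples unchanged.
Joining Q and RENAME[D→D2, F→F2](Q) on E yields {(r, 19, c, 19, c), (r, 19, c, 4, a), (r, 19, c, 40, w), (r, 4, a, 19, c), (r, 4, a, 4, a), (r, 4, a, 40, w), (r, 40, w, 19, c), (r, 40, w, 4, a), (r, 40, w, 40, w), (t, 21, s, 21, s), (t, 21, s, 37, z), (t, 21, s, 39, d), (t, 37, z, 21, s), (t, 37, z, 37, z), (t, 37, z, 39, d), (t, 39, d, 21, s), (t, 39, d, 37, z), (t, 39, d, 39, d)}.
Apply σ_{F != F2}; surviving tuples: {(r, 19, c, 4, a), (r, 19, c, 40, w), (r, 4, a, 19, c), (r, 4, a, 40, w), (r, 40, w, 19, c), (r, 40, w, 4, a), (t, 21, s, 37, z), (t, 21, s, 39, d), (t, 37, z, 21, s), (t, 37, z, 39, d), (t, 39, d, 21, s), (t, 39, d, 37, z)}
π[D2, F2, F]: project onto (D2, F2, F) → {(19, c, a), (19, c, w), (21, s, d), (21, s, z), (37, z, d), (37, z, s), (39, d, s), (39, d, z), (4, a, c), (4, a, w), (40, w, a), (40, w, c)}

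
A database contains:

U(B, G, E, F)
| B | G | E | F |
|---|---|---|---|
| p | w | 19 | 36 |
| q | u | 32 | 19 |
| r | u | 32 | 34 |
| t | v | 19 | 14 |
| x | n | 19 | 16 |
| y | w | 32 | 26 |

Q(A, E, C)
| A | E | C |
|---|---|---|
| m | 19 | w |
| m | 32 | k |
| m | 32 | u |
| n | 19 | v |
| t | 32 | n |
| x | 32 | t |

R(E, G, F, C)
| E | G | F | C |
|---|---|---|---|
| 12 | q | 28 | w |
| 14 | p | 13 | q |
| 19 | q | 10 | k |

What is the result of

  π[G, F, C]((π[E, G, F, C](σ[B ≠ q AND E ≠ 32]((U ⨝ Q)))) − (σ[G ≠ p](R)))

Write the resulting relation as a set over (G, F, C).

Joining U and Q on E yields {(p, w, 19, 36, m, w), (p, w, 19, 36, n, v), (q, u, 32, 19, m, k), (q, u, 32, 19, m, u), (q, u, 32, 19, t, n), (q, u, 32, 19, x, t), (r, u, 32, 34, m, k), (r, u, 32, 34, m, u), (r, u, 32, 34, t, n), (r, u, 32, 34, x, t), (t, v, 19, 14, m, w), (t, v, 19, 14, n, v), (x, n, 19, 16, m, w), (x, n, 19, 16, n, v), (y, w, 32, 26, m, k), (y, w, 32, 26, m, u), (y, w, 32, 26, t, n), (y, w, 32, 26, x, t)}.
Selection B ≠ q AND E ≠ 32: {(p, w, 19, 36, m, w), (p, w, 19, 36, n, v), (t, v, 19, 14, m, w), (t, v, 19, 14, n, v), (x, n, 19, 16, m, w), (x, n, 19, 16, n, v)}
π[E, G, F, C]: project onto (E, G, F, C) → {(19, n, 16, v), (19, n, 16, w), (19, v, 14, v), (19, v, 14, w), (19, w, 36, v), (19, w, 36, w)}
Selection G ≠ p: {(12, q, 28, w), (19, q, 10, k)}
Difference: {(19, n, 16, v), (19, n, 16, w), (19, v, 14, v), (19, v, 14, w), (19, w, 36, v), (19, w, 36, w)} with {(12, q, 28, w), (19, q, 10, k)} → {(19, n, 16, v), (19, n, 16, w), (19, v, 14, v), (19, v, 14, w), (19, w, 36, v), (19, w, 36, w)}
π[G, F, C]: project onto (G, F, C) → {(n, 16, v), (n, 16, w), (v, 14, v), (v, 14, w), (w, 36, v), (w, 36, w)}

{(n, 16, v), (n, 16, w), (v, 14, v), (v, 14, w), (w, 36, v), (w, 36, w)}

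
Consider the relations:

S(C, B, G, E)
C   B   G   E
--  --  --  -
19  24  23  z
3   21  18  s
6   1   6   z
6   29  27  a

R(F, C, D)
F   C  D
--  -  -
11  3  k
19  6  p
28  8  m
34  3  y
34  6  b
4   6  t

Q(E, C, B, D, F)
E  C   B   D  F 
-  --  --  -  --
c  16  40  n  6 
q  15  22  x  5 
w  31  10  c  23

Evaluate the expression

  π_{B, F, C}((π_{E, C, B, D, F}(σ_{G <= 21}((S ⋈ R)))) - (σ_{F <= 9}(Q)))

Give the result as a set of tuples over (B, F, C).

S ⋈ R (natural join on C): {(3, 21, 18, s, 11, k), (3, 21, 18, s, 34, y), (6, 1, 6, z, 19, p), (6, 1, 6, z, 34, b), (6, 1, 6, z, 4, t), (6, 29, 27, a, 19, p), (6, 29, 27, a, 34, b), (6, 29, 27, a, 4, t)}
Selection G <= 21: {(3, 21, 18, s, 11, k), (3, 21, 18, s, 34, y), (6, 1, 6, z, 19, p), (6, 1, 6, z, 34, b), (6, 1, 6, z, 4, t)}
Projecting to E, C, B, D, F: {(s, 3, 21, k, 11), (s, 3, 21, y, 34), (z, 6, 1, b, 34), (z, 6, 1, p, 19), (z, 6, 1, t, 4)}
Selection F <= 9: {(c, 16, 40, n, 6), (q, 15, 22, x, 5)}
Difference: {(s, 3, 21, k, 11), (s, 3, 21, y, 34), (z, 6, 1, b, 34), (z, 6, 1, p, 19), (z, 6, 1, t, 4)} with {(c, 16, 40, n, 6), (q, 15, 22, x, 5)} → {(s, 3, 21, k, 11), (s, 3, 21, y, 34), (z, 6, 1, b, 34), (z, 6, 1, p, 19), (z, 6, 1, t, 4)}
Projecting to B, F, C: {(1, 19, 6), (1, 34, 6), (1, 4, 6), (21, 11, 3), (21, 34, 3)}

{(1, 19, 6), (1, 34, 6), (1, 4, 6), (21, 11, 3), (21, 34, 3)}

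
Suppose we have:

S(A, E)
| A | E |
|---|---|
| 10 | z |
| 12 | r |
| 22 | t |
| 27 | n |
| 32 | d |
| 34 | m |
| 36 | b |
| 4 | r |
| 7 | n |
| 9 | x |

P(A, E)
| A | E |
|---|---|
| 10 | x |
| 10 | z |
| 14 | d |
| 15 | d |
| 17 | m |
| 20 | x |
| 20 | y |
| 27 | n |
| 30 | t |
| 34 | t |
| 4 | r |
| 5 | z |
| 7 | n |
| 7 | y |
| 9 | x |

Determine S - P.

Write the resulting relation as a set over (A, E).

{(12, r), (22, t), (32, d), (34, m), (36, b)}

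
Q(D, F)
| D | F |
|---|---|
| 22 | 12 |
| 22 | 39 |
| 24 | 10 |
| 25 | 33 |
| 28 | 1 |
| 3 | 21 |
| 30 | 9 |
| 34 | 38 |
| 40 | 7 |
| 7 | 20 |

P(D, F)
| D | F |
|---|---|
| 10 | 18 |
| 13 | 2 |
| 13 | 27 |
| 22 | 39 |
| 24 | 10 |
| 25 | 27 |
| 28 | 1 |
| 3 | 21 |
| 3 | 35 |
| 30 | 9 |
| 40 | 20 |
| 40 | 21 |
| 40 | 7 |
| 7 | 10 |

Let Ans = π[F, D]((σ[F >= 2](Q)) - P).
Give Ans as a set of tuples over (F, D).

Filtering on F >= 2 leaves {(22, 12), (22, 39), (24, 10), (25, 33), (3, 21), (30, 9), (34, 38), (40, 7), (7, 20)}.
Difference: {(22, 12), (22, 39), (24, 10), (25, 33), (3, 21), (30, 9), (34, 38), (40, 7), (7, 20)} with {(10, 18), (13, 2), (13, 27), (22, 39), (24, 10), (25, 27), (28, 1), (3, 21), (3, 35), (30, 9), (40, 20), (40, 21), (40, 7), (7, 10)} → {(22, 12), (25, 33), (34, 38), (7, 20)}
Projecting to F, D: {(12, 22), (20, 7), (33, 25), (38, 34)}

{(12, 22), (20, 7), (33, 25), (38, 34)}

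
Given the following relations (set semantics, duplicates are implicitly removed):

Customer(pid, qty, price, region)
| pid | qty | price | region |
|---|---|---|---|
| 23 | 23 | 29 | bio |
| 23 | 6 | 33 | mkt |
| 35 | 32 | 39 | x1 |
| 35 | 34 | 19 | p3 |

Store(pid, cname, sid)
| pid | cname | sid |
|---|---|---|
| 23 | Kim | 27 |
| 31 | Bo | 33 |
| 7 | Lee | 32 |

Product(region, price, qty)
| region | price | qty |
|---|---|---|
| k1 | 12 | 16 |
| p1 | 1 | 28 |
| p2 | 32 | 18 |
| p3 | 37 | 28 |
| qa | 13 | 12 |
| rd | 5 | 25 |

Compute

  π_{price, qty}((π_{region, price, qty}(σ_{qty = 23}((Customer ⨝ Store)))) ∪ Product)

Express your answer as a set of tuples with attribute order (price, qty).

Natural join on pid: {(23, 23, 29, bio, Kim, 27), (23, 6, 33, mkt, Kim, 27)}
Apply σ_{qty = 23}; surviving tuples: {(23, 23, 29, bio, Kim, 27)}
Projecting to region, price, qty: {(bio, 29, 23)}
Set union of the two operands is {(bio, 29, 23), (k1, 12, 16), (p1, 1, 28), (p2, 32, 18), (p3, 37, 28), (qa, 13, 12), (rd, 5, 25)}.
Projecting to price, qty: {(1, 28), (12, 16), (13, 12), (29, 23), (32, 18), (37, 28), (5, 25)}

{(1, 28), (12, 16), (13, 12), (29, 23), (32, 18), (37, 28), (5, 25)}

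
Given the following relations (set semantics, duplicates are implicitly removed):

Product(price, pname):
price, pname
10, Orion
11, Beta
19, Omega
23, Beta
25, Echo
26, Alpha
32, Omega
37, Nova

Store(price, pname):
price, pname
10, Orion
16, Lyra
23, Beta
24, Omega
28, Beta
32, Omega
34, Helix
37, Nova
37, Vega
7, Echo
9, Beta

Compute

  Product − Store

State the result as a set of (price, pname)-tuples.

{(11, Beta), (19, Omega), (25, Echo), (26, Alpha)}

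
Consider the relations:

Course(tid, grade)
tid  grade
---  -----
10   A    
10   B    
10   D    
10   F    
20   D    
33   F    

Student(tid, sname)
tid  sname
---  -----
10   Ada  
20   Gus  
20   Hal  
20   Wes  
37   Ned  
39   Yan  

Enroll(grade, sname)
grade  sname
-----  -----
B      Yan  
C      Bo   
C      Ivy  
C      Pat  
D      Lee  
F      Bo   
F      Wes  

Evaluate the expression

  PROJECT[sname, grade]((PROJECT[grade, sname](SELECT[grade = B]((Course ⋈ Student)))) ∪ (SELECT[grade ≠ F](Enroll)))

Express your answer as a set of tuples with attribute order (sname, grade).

{(Ada, B), (Bo, C), (Ivy, C), (Lee, D), (Pat, C), (Yan, B)}

Course ⋈ Student (natural join on tid): {(10, A, Ada), (10, B, Ada), (10, D, Ada), (10, F, Ada), (20, D, Gus), (20, D, Hal), (20, D, Wes)}
σ[grade = B]: keep tuples satisfying grade = B → {(10, B, Ada)}
π[grade, sname]: project onto (grade, sname) → {(B, Ada)}
σ[grade ≠ F]: keep tuples satisfying grade ≠ F → {(B, Yan), (C, Bo), (C, Ivy), (C, Pat), (D, Lee)}
Union: {(B, Ada)} with {(B, Yan), (C, Bo), (C, Ivy), (C, Pat), (D, Lee)} → {(B, Ada), (B, Yan), (C, Bo), (C, Ivy), (C, Pat), (D, Lee)}
π[sname, grade]: project onto (sname, grade) → {(Ada, B), (Bo, C), (Ivy, C), (Lee, D), (Pat, C), (Yan, B)}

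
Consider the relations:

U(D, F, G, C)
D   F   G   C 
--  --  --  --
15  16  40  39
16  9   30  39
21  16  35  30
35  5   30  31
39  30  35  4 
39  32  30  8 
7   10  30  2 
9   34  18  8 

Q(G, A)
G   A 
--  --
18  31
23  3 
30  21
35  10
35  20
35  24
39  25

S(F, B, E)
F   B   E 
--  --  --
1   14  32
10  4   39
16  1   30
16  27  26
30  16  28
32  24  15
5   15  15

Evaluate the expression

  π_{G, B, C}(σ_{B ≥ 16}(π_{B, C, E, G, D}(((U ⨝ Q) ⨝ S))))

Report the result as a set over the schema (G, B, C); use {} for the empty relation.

{(30, 24, 8), (35, 16, 4), (35, 27, 30)}

Natural join on G: {(16, 9, 30, 39, 21), (21, 16, 35, 30, 10), (21, 16, 35, 30, 20), (21, 16, 35, 30, 24), (35, 5, 30, 31, 21), (39, 30, 35, 4, 10), (39, 30, 35, 4, 20), (39, 30, 35, 4, 24), (39, 32, 30, 8, 21), (7, 10, 30, 2, 21), (9, 34, 18, 8, 31)}
Natural join on F: {(21, 16, 35, 30, 10, 1, 30), (21, 16, 35, 30, 10, 27, 26), (21, 16, 35, 30, 20, 1, 30), (21, 16, 35, 30, 20, 27, 26), (21, 16, 35, 30, 24, 1, 30), (21, 16, 35, 30, 24, 27, 26), (35, 5, 30, 31, 21, 15, 15), (39, 30, 35, 4, 10, 16, 28), (39, 30, 35, 4, 20, 16, 28), (39, 30, 35, 4, 24, 16, 28), (39, 32, 30, 8, 21, 24, 15), (7, 10, 30, 2, 21, 4, 39)}
Projecting to B, C, E, G, D (6 duplicate(s) eliminated): {(1, 30, 30, 35, 21), (15, 31, 15, 30, 35), (16, 4, 28, 35, 39), (24, 8, 15, 30, 39), (27, 30, 26, 35, 21), (4, 2, 39, 30, 7)}
Filtering on B ≥ 16 leaves {(16, 4, 28, 35, 39), (24, 8, 15, 30, 39), (27, 30, 26, 35, 21)}.
Projecting to G, B, C: {(30, 24, 8), (35, 16, 4), (35, 27, 30)}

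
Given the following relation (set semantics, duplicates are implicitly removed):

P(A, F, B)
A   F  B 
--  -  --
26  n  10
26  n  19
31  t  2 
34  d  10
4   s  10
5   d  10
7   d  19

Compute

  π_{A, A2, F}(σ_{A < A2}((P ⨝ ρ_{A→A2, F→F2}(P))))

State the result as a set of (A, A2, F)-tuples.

ρ[A→A2, F→F2]: schema becomes (A2, F2, B); tuples unchanged.
Joining P and ρ_{A→A2, F→F2}(P) on B yields {(26, n, 10, 26, n), (26, n, 10, 34, d), (26, n, 10, 4, s), (26, n, 10, 5, d), (26, n, 19, 26, n), (26, n, 19, 7, d), (31, t, 2, 31, t), (34, d, 10, 26, n), (34, d, 10, 34, d), (34, d, 10, 4, s), (34, d, 10, 5, d), (4, s, 10, 26, n), (4, s, 10, 34, d), (4, s, 10, 4, s), (4, s, 10, 5, d), (5, d, 10, 26, n), (5, d, 10, 34, d), (5, d, 10, 4, s), (5, d, 10, 5, d), (7, d, 19, 26, n), (7, d, 19, 7, d)}.
Apply σ_{A < A2}; surviving tuples: {(26, n, 10, 34, d), (4, s, 10, 26, n), (4, s, 10, 34, d), (4, s, 10, 5, d), (5, d, 10, 26, n), (5, d, 10, 34, d), (7, d, 19, 26, n)}
Projecting to A, A2, F: {(26, 34, n), (4, 26, s), (4, 34, s), (4, 5, s), (5, 26, d), (5, 34, d), (7, 26, d)}

{(26, 34, n), (4, 26, s), (4, 34, s), (4, 5, s), (5, 26, d), (5, 34, d), (7, 26, d)}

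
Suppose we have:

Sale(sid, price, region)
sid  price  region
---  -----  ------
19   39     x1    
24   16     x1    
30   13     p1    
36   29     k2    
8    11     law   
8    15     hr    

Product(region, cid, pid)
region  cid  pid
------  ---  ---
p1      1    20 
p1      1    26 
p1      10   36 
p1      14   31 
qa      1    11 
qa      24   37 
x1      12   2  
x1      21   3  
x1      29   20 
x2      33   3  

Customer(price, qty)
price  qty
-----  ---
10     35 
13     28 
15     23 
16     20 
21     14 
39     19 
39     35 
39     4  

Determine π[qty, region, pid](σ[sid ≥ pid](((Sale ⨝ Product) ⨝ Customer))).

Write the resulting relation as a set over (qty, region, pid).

Joining Sale and Product on region yields {(19, 39, x1, 12, 2), (19, 39, x1, 21, 3), (19, 39, x1, 29, 20), (24, 16, x1, 12, 2), (24, 16, x1, 21, 3), (24, 16, x1, 29, 20), (30, 13, p1, 1, 20), (30, 13, p1, 1, 26), (30, 13, p1, 10, 36), (30, 13, p1, 14, 31)}.
Joining (Sale ⨝ Product) and Customer on price yields {(19, 39, x1, 12, 2, 19), (19, 39, x1, 12, 2, 35), (19, 39, x1, 12, 2, 4), (19, 39, x1, 21, 3, 19), (19, 39, x1, 21, 3, 35), (19, 39, x1, 21, 3, 4), (19, 39, x1, 29, 20, 19), (19, 39, x1, 29, 20, 35), (19, 39, x1, 29, 20, 4), (24, 16, x1, 12, 2, 20), (24, 16, x1, 21, 3, 20), (24, 16, x1, 29, 20, 20), (30, 13, p1, 1, 20, 28), (30, 13, p1, 1, 26, 28), (30, 13, p1, 10, 36, 28), (30, 13, p1, 14, 31, 28)}.
σ[sid ≥ pid]: keep tuples satisfying sid ≥ pid → {(19, 39, x1, 12, 2, 19), (19, 39, x1, 12, 2, 35), (19, 39, x1, 12, 2, 4), (19, 39, x1, 21, 3, 19), (19, 39, x1, 21, 3, 35), (19, 39, x1, 21, 3, 4), (24, 16, x1, 12, 2, 20), (24, 16, x1, 21, 3, 20), (24, 16, x1, 29, 20, 20), (30, 13, p1, 1, 20, 28), (30, 13, p1, 1, 26, 28)}
Projecting to qty, region, pid: {(19, x1, 2), (19, x1, 3), (20, x1, 2), (20, x1, 20), (20, x1, 3), (28, p1, 20), (28, p1, 26), (35, x1, 2), (35, x1, 3), (4, x1, 2), (4, x1, 3)}

{(19, x1, 2), (19, x1, 3), (20, x1, 2), (20, x1, 20), (20, x1, 3), (28, p1, 20), (28, p1, 26), (35, x1, 2), (35, x1, 3), (4, x1, 2), (4, x1, 3)}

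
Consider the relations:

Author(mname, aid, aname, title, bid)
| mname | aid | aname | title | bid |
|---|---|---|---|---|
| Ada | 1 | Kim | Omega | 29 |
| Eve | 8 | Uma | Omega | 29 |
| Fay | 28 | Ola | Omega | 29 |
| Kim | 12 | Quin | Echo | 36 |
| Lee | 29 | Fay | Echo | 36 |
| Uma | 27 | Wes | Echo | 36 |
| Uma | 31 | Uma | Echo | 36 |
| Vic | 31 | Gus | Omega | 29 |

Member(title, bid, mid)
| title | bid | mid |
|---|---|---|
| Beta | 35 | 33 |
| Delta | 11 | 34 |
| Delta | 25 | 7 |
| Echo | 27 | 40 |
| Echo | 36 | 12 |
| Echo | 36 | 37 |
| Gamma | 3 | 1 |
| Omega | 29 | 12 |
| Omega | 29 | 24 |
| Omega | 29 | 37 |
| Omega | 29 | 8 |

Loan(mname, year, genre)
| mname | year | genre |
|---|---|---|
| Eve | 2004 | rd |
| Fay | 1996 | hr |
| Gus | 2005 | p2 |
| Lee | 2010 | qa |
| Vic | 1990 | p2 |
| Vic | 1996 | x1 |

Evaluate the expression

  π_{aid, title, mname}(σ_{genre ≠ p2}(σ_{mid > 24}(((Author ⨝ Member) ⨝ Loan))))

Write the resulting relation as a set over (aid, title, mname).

Joining Author and Member on title, bid yields {(Ada, 1, Kim, Omega, 29, 12), (Ada, 1, Kim, Omega, 29, 24), (Ada, 1, Kim, Omega, 29, 37), (Ada, 1, Kim, Omega, 29, 8), (Eve, 8, Uma, Omega, 29, 12), (Eve, 8, Uma, Omega, 29, 24), (Eve, 8, Uma, Omega, 29, 37), (Eve, 8, Uma, Omega, 29, 8), (Fay, 28, Ola, Omega, 29, 12), (Fay, 28, Ola, Omega, 29, 24), (Fay, 28, Ola, Omega, 29, 37), (Fay, 28, Ola, Omega, 29, 8), (Kim, 12, Quin, Echo, 36, 12), (Kim, 12, Quin, Echo, 36, 37), (Lee, 29, Fay, Echo, 36, 12), (Lee, 29, Fay, Echo, 36, 37), (Uma, 27, Wes, Echo, 36, 12), (Uma, 27, Wes, Echo, 36, 37), (Uma, 31, Uma, Echo, 36, 12), (Uma, 31, Uma, Echo, 36, 37), (Vic, 31, Gus, Omega, 29, 12), (Vic, 31, Gus, Omega, 29, 24), (Vic, 31, Gus, Omega, 29, 37), (Vic, 31, Gus, Omega, 29, 8)}.
Joining (Author ⨝ Member) and Loan on mname yields {(Eve, 8, Uma, Omega, 29, 12, 2004, rd), (Eve, 8, Uma, Omega, 29, 24, 2004, rd), (Eve, 8, Uma, Omega, 29, 37, 2004, rd), (Eve, 8, Uma, Omega, 29, 8, 2004, rd), (Fay, 28, Ola, Omega, 29, 12, 1996, hr), (Fay, 28, Ola, Omega, 29, 24, 1996, hr), (Fay, 28, Ola, Omega, 29, 37, 1996, hr), (Fay, 28, Ola, Omega, 29, 8, 1996, hr), (Lee, 29, Fay, Echo, 36, 12, 2010, qa), (Lee, 29, Fay, Echo, 36, 37, 2010, qa), (Vic, 31, Gus, Omega, 29, 12, 1990, p2), (Vic, 31, Gus, Omega, 29, 12, 1996, x1), (Vic, 31, Gus, Omega, 29, 24, 1990, p2), (Vic, 31, Gus, Omega, 29, 24, 1996, x1), (Vic, 31, Gus, Omega, 29, 37, 1990, p2), (Vic, 31, Gus, Omega, 29, 37, 1996, x1), (Vic, 31, Gus, Omega, 29, 8, 1990, p2), (Vic, 31, Gus, Omega, 29, 8, 1996, x1)}.
Apply σ_{mid > 24}; surviving tuples: {(Eve, 8, Uma, Omega, 29, 37, 2004, rd), (Fay, 28, Ola, Omega, 29, 37, 1996, hr), (Lee, 29, Fay, Echo, 36, 37, 2010, qa), (Vic, 31, Gus, Omega, 29, 37, 1990, p2), (Vic, 31, Gus, Omega, 29, 37, 1996, x1)}
Apply σ_{genre ≠ p2}; surviving tuples: {(Eve, 8, Uma, Omega, 29, 37, 2004, rd), (Fay, 28, Ola, Omega, 29, 37, 1996, hr), (Lee, 29, Fay, Echo, 36, 37, 2010, qa), (Vic, 31, Gus, Omega, 29, 37, 1996, x1)}
Projecting to aid, title, mname: {(28, Omega, Fay), (29, Echo, Lee), (31, Omega, Vic), (8, Omega, Eve)}

{(28, Omega, Fay), (29, Echo, Lee), (31, Omega, Vic), (8, Omega, Eve)}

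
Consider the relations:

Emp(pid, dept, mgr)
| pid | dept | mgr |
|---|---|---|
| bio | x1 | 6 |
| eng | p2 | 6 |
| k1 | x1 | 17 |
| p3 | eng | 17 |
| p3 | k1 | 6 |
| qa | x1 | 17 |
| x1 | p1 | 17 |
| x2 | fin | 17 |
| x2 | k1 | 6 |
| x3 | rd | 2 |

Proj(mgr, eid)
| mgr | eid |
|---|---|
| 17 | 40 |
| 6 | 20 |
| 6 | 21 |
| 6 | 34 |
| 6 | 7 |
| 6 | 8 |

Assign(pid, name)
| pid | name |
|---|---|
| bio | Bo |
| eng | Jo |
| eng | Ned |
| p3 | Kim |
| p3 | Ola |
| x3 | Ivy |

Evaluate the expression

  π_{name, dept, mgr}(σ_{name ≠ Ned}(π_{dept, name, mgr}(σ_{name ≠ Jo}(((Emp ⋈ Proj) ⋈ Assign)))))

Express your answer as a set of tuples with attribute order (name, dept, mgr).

{(Bo, x1, 6), (Kim, eng, 17), (Kim, k1, 6), (Ola, eng, 17), (Ola, k1, 6)}

Emp ⋈ Proj (natural join on mgr): {(bio, x1, 6, 20), (bio, x1, 6, 21), (bio, x1, 6, 34), (bio, x1, 6, 7), (bio, x1, 6, 8), (eng, p2, 6, 20), (eng, p2, 6, 21), (eng, p2, 6, 34), (eng, p2, 6, 7), (eng, p2, 6, 8), (k1, x1, 17, 40), (p3, eng, 17, 40), (p3, k1, 6, 20), (p3, k1, 6, 21), (p3, k1, 6, 34), (p3, k1, 6, 7), (p3, k1, 6, 8), (qa, x1, 17, 40), (x1, p1, 17, 40), (x2, fin, 17, 40), (x2, k1, 6, 20), (x2, k1, 6, 21), (x2, k1, 6, 34), (x2, k1, 6, 7), (x2, k1, 6, 8)}
(Emp ⋈ Proj) ⋈ Assign (natural join on pid): {(bio, x1, 6, 20, Bo), (bio, x1, 6, 21, Bo), (bio, x1, 6, 34, Bo), (bio, x1, 6, 7, Bo), (bio, x1, 6, 8, Bo), (eng, p2, 6, 20, Jo), (eng, p2, 6, 20, Ned), (eng, p2, 6, 21, Jo), (eng, p2, 6, 21, Ned), (eng, p2, 6, 34, Jo), (eng, p2, 6, 34, Ned), (eng, p2, 6, 7, Jo), (eng, p2, 6, 7, Ned), (eng, p2, 6, 8, Jo), (eng, p2, 6, 8, Ned), (p3, eng, 17, 40, Kim), (p3, eng, 17, 40, Ola), (p3, k1, 6, 20, Kim), (p3, k1, 6, 20, Ola), (p3, k1, 6, 21, Kim), (p3, k1, 6, 21, Ola), (p3, k1, 6, 34, Kim), (p3, k1, 6, 34, Ola), (p3, k1, 6, 7, Kim), (p3, k1, 6, 7, Ola), (p3, k1, 6, 8, Kim), (p3, k1, 6, 8, Ola)}
Apply σ_{name ≠ Jo}; surviving tuples: {(bio, x1, 6, 20, Bo), (bio, x1, 6, 21, Bo), (bio, x1, 6, 34, Bo), (bio, x1, 6, 7, Bo), (bio, x1, 6, 8, Bo), (eng, p2, 6, 20, Ned), (eng, p2, 6, 21, Ned), (eng, p2, 6, 34, Ned), (eng, p2, 6, 7, Ned), (eng, p2, 6, 8, Ned), (p3, eng, 17, 40, Kim), (p3, eng, 17, 40, Ola), (p3, k1, 6, 20, Kim), (p3, k1, 6, 20, Ola), (p3, k1, 6, 21, Kim), (p3, k1, 6, 21, Ola), (p3, k1, 6, 34, Kim), (p3, k1, 6, 34, Ola), (p3, k1, 6, 7, Kim), (p3, k1, 6, 7, Ola), (p3, k1, 6, 8, Kim), (p3, k1, 6, 8, Ola)}
Keep only column(s) dept, name, mgr (16 duplicate(s) eliminated): {(eng, Kim, 17), (eng, Ola, 17), (k1, Kim, 6), (k1, Ola, 6), (p2, Ned, 6), (x1, Bo, 6)}
Apply σ_{name ≠ Ned}; surviving tuples: {(eng, Kim, 17), (eng, Ola, 17), (k1, Kim, 6), (k1, Ola, 6), (x1, Bo, 6)}
Keep only column(s) name, dept, mgr: {(Bo, x1, 6), (Kim, eng, 17), (Kim, k1, 6), (Ola, eng, 17), (Ola, k1, 6)}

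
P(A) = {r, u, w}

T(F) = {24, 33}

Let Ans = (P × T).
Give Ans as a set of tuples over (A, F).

{(r, 24), (r, 33), (u, 24), (u, 33), (w, 24), (w, 33)}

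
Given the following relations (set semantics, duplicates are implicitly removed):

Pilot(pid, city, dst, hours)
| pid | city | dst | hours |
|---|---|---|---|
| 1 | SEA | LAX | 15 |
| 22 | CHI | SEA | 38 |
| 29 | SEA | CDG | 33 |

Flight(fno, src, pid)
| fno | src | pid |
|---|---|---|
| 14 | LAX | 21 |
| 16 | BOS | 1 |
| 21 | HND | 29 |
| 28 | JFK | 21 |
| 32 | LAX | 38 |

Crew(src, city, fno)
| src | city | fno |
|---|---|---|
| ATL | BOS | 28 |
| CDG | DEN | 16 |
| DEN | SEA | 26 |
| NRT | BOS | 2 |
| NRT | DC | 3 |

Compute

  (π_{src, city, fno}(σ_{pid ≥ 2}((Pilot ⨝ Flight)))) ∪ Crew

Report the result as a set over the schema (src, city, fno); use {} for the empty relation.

Pilot ⋈ Flight (natural join on pid): {(1, SEA, LAX, 15, 16, BOS), (29, SEA, CDG, 33, 21, HND)}
σ[pid ≥ 2]: keep tuples satisfying pid ≥ 2 → {(29, SEA, CDG, 33, 21, HND)}
Keep only column(s) src, city, fno: {(HND, SEA, 21)}
Union: {(HND, SEA, 21)} with {(ATL, BOS, 28), (CDG, DEN, 16), (DEN, SEA, 26), (NRT, BOS, 2), (NRT, DC, 3)} → {(ATL, BOS, 28), (CDG, DEN, 16), (DEN, SEA, 26), (HND, SEA, 21), (NRT, BOS, 2), (NRT, DC, 3)}

{(ATL, BOS, 28), (CDG, DEN, 16), (DEN, SEA, 26), (HND, SEA, 21), (NRT, BOS, 2), (NRT, DC, 3)}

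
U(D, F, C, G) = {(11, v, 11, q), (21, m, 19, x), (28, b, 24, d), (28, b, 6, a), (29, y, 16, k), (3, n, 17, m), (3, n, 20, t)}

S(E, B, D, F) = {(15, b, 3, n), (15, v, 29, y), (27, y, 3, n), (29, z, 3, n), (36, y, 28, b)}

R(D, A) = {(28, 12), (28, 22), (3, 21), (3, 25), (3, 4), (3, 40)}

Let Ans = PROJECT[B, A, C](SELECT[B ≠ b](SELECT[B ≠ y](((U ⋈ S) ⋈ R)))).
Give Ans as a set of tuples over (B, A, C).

{(z, 21, 17), (z, 21, 20), (z, 25, 17), (z, 25, 20), (z, 4, 17), (z, 4, 20), (z, 40, 17), (z, 40, 20)}

Joining U and S on D, F yields {(28, b, 24, d, 36, y), (28, b, 6, a, 36, y), (29, y, 16, k, 15, v), (3, n, 17, m, 15, b), (3, n, 17, m, 27, y), (3, n, 17, m, 29, z), (3, n, 20, t, 15, b), (3, n, 20, t, 27, y), (3, n, 20, t, 29, z)}.
Joining (U ⋈ S) and R on D yields {(28, b, 24, d, 36, y, 12), (28, b, 24, d, 36, y, 22), (28, b, 6, a, 36, y, 12), (28, b, 6, a, 36, y, 22), (3, n, 17, m, 15, b, 21), (3, n, 17, m, 15, b, 25), (3, n, 17, m, 15, b, 4), (3, n, 17, m, 15, b, 40), (3, n, 17, m, 27, y, 21), (3, n, 17, m, 27, y, 25), (3, n, 17, m, 27, y, 4), (3, n, 17, m, 27, y, 40), (3, n, 17, m, 29, z, 21), (3, n, 17, m, 29, z, 25), (3, n, 17, m, 29, z, 4), (3, n, 17, m, 29, z, 40), (3, n, 20, t, 15, b, 21), (3, n, 20, t, 15, b, 25), (3, n, 20, t, 15, b, 4), (3, n, 20, t, 15, b, 40), (3, n, 20, t, 27, y, 21), (3, n, 20, t, 27, y, 25), (3, n, 20, t, 27, y, 4), (3, n, 20, t, 27, y, 40), (3, n, 20, t, 29, z, 21), (3, n, 20, t, 29, z, 25), (3, n, 20, t, 29, z, 4), (3, n, 20, t, 29, z, 40)}.
σ[B ≠ y]: keep tuples satisfying B ≠ y → {(3, n, 17, m, 15, b, 21), (3, n, 17, m, 15, b, 25), (3, n, 17, m, 15, b, 4), (3, n, 17, m, 15, b, 40), (3, n, 17, m, 29, z, 21), (3, n, 17, m, 29, z, 25), (3, n, 17, m, 29, z, 4), (3, n, 17, m, 29, z, 40), (3, n, 20, t, 15, b, 21), (3, n, 20, t, 15, b, 25), (3, n, 20, t, 15, b, 4), (3, n, 20, t, 15, b, 40), (3, n, 20, t, 29, z, 21), (3, n, 20, t, 29, z, 25), (3, n, 20, t, 29, z, 4), (3, n, 20, t, 29, z, 40)}
σ[B ≠ b]: keep tuples satisfying B ≠ b → {(3, n, 17, m, 29, z, 21), (3, n, 17, m, 29, z, 25), (3, n, 17, m, 29, z, 4), (3, n, 17, m, 29, z, 40), (3, n, 20, t, 29, z, 21), (3, n, 20, t, 29, z, 25), (3, n, 20, t, 29, z, 4), (3, n, 20, t, 29, z, 40)}
π[B, A, C]: project onto (B, A, C) → {(z, 21, 17), (z, 21, 20), (z, 25, 17), (z, 25, 20), (z, 4, 17), (z, 4, 20), (z, 40, 17), (z, 40, 20)}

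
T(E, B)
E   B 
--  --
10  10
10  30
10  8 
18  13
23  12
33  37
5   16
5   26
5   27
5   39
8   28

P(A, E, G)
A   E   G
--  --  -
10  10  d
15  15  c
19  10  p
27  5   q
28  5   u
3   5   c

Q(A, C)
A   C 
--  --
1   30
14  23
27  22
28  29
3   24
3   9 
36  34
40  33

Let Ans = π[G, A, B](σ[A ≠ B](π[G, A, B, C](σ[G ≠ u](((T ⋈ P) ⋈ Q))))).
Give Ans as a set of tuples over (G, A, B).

{(c, 3, 16), (c, 3, 26), (c, 3, 27), (c, 3, 39), (q, 27, 16), (q, 27, 26), (q, 27, 39)}

Joining T and P on E yields {(10, 10, 10, d), (10, 10, 19, p), (10, 30, 10, d), (10, 30, 19, p), (10, 8, 10, d), (10, 8, 19, p), (5, 16, 27, q), (5, 16, 28, u), (5, 16, 3, c), (5, 26, 27, q), (5, 26, 28, u), (5, 26, 3, c), (5, 27, 27, q), (5, 27, 28, u), (5, 27, 3, c), (5, 39, 27, q), (5, 39, 28, u), (5, 39, 3, c)}.
Joining (T ⋈ P) and Q on A yields {(5, 16, 27, q, 22), (5, 16, 28, u, 29), (5, 16, 3, c, 24), (5, 16, 3, c, 9), (5, 26, 27, q, 22), (5, 26, 28, u, 29), (5, 26, 3, c, 24), (5, 26, 3, c, 9), (5, 27, 27, q, 22), (5, 27, 28, u, 29), (5, 27, 3, c, 24), (5, 27, 3, c, 9), (5, 39, 27, q, 22), (5, 39, 28, u, 29), (5, 39, 3, c, 24), (5, 39, 3, c, 9)}.
Apply σ_{G ≠ u}; surviving tuples: {(5, 16, 27, q, 22), (5, 16, 3, c, 24), (5, 16, 3, c, 9), (5, 26, 27, q, 22), (5, 26, 3, c, 24), (5, 26, 3, c, 9), (5, 27, 27, q, 22), (5, 27, 3, c, 24), (5, 27, 3, c, 9), (5, 39, 27, q, 22), (5, 39, 3, c, 24), (5, 39, 3, c, 9)}
Projecting to G, A, B, C: {(c, 3, 16, 24), (c, 3, 16, 9), (c, 3, 26, 24), (c, 3, 26, 9), (c, 3, 27, 24), (c, 3, 27, 9), (c, 3, 39, 24), (c, 3, 39, 9), (q, 27, 16, 22), (q, 27, 26, 22), (q, 27, 27, 22), (q, 27, 39, 22)}
Apply σ_{A ≠ B}; surviving tuples: {(c, 3, 16, 24), (c, 3, 16, 9), (c, 3, 26, 24), (c, 3, 26, 9), (c, 3, 27, 24), (c, 3, 27, 9), (c, 3, 39, 24), (c, 3, 39, 9), (q, 27, 16, 22), (q, 27, 26, 22), (q, 27, 39, 22)}
Projecting to G, A, B (4 duplicate(s) eliminated): {(c, 3, 16), (c, 3, 26), (c, 3, 27), (c, 3, 39), (q, 27, 16), (q, 27, 26), (q, 27, 39)}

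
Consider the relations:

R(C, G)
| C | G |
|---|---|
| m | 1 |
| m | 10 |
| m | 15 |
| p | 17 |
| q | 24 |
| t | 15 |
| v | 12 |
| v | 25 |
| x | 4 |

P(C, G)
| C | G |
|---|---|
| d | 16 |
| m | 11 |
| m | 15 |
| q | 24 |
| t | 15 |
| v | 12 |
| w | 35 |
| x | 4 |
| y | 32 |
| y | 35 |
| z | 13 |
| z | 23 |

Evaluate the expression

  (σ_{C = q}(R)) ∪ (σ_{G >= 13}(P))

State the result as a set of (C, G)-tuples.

σ[C = q]: keep tuples satisfying C = q → {(q, 24)}
σ[G >= 13]: keep tuples satisfying G >= 13 → {(d, 16), (m, 15), (q, 24), (t, 15), (w, 35), (y, 32), (y, 35), (z, 13), (z, 23)}
Set union of the two operands is {(d, 16), (m, 15), (q, 24), (t, 15), (w, 35), (y, 32), (y, 35), (z, 13), (z, 23)}.

{(d, 16), (m, 15), (q, 24), (t, 15), (w, 35), (y, 32), (y, 35), (z, 13), (z, 23)}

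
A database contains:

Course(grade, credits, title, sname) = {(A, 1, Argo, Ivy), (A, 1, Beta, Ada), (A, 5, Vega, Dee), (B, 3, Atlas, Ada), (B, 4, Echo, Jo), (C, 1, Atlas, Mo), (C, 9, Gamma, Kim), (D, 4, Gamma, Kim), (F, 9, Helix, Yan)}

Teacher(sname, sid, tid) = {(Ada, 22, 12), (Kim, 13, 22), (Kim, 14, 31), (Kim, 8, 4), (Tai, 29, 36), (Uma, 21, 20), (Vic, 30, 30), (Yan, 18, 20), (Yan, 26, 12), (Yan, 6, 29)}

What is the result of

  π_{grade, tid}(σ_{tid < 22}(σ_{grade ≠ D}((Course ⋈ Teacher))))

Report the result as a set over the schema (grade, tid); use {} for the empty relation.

Course ⋈ Teacher (natural join on sname): {(A, 1, Beta, Ada, 22, 12), (B, 3, Atlas, Ada, 22, 12), (C, 9, Gamma, Kim, 13, 22), (C, 9, Gamma, Kim, 14, 31), (C, 9, Gamma, Kim, 8, 4), (D, 4, Gamma, Kim, 13, 22), (D, 4, Gamma, Kim, 14, 31), (D, 4, Gamma, Kim, 8, 4), (F, 9, Helix, Yan, 18, 20), (F, 9, Helix, Yan, 26, 12), (F, 9, Helix, Yan, 6, 29)}
Selection grade ≠ D: {(A, 1, Beta, Ada, 22, 12), (B, 3, Atlas, Ada, 22, 12), (C, 9, Gamma, Kim, 13, 22), (C, 9, Gamma, Kim, 14, 31), (C, 9, Gamma, Kim, 8, 4), (F, 9, Helix, Yan, 18, 20), (F, 9, Helix, Yan, 26, 12), (F, 9, Helix, Yan, 6, 29)}
Selection tid < 22: {(A, 1, Beta, Ada, 22, 12), (B, 3, Atlas, Ada, 22, 12), (C, 9, Gamma, Kim, 8, 4), (F, 9, Helix, Yan, 18, 20), (F, 9, Helix, Yan, 26, 12)}
Keep only column(s) grade, tid: {(A, 12), (B, 12), (C, 4), (F, 12), (F, 20)}

{(A, 12), (B, 12), (C, 4), (F, 12), (F, 20)}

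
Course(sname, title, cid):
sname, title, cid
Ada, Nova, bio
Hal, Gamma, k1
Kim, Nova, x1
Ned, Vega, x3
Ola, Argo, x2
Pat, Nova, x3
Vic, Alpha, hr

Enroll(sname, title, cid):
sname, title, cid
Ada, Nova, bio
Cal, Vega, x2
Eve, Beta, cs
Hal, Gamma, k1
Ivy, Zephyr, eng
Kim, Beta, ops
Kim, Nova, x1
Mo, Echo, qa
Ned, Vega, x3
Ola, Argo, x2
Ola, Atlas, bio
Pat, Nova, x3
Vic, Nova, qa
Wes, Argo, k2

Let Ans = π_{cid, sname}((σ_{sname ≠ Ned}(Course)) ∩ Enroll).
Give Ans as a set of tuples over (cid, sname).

{(bio, Ada), (k1, Hal), (x1, Kim), (x2, Ola), (x3, Pat)}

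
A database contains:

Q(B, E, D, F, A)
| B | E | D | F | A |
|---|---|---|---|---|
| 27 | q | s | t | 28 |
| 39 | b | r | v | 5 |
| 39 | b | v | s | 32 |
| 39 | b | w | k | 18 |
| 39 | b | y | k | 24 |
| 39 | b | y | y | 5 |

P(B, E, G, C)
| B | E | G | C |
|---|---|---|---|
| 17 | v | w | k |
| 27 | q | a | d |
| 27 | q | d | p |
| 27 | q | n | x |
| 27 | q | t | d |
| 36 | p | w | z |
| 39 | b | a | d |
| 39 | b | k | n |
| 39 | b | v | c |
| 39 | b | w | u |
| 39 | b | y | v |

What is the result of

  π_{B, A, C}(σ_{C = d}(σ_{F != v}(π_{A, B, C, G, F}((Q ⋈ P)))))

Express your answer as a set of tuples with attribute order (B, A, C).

{(27, 28, d), (39, 18, d), (39, 24, d), (39, 32, d), (39, 5, d)}

Q ⋈ P (natural join on B, E): {(27, q, s, t, 28, a, d), (27, q, s, t, 28, d, p), (27, q, s, t, 28, n, x), (27, q, s, t, 28, t, d), (39, b, r, v, 5, a, d), (39, b, r, v, 5, k, n), (39, b, r, v, 5, v, c), (39, b, r, v, 5, w, u), (39, b, r, v, 5, y, v), (39, b, v, s, 32, a, d), (39, b, v, s, 32, k, n), (39, b, v, s, 32, v, c), (39, b, v, s, 32, w, u), (39, b, v, s, 32, y, v), (39, b, w, k, 18, a, d), (39, b, w, k, 18, k, n), (39, b, w, k, 18, v, c), (39, b, w, k, 18, w, u), (39, b, w, k, 18, y, v), (39, b, y, k, 24, a, d), (39, b, y, k, 24, k, n), (39, b, y, k, 24, v, c), (39, b, y, k, 24, w, u), (39, b, y, k, 24, y, v), (39, b, y, y, 5, a, d), (39, b, y, y, 5, k, n), (39, b, y, y, 5, v, c), (39, b, y, y, 5, w, u), (39, b, y, y, 5, y, v)}
π[A, B, C, G, F]: project onto (A, B, C, G, F) → {(18, 39, c, v, k), (18, 39, d, a, k), (18, 39, n, k, k), (18, 39, u, w, k), (18, 39, v, y, k), (24, 39, c, v, k), (24, 39, d, a, k), (24, 39, n, k, k), (24, 39, u, w, k), (24, 39, v, y, k), (28, 27, d, a, t), (28, 27, d, t, t), (28, 27, p, d, t), (28, 27, x, n, t), (32, 39, c, v, s), (32, 39, d, a, s), (32, 39, n, k, s), (32, 39, u, w, s), (32, 39, v, y, s), (5, 39, c, v, v), (5, 39, c, v, y), (5, 39, d, a, v), (5, 39, d, a, y), (5, 39, n, k, v), (5, 39, n, k, y), (5, 39, u, w, v), (5, 39, u, w, y), (5, 39, v, y, v), (5, 39, v, y, y)}
Selection F != v: {(18, 39, c, v, k), (18, 39, d, a, k), (18, 39, n, k, k), (18, 39, u, w, k), (18, 39, v, y, k), (24, 39, c, v, k), (24, 39, d, a, k), (24, 39, n, k, k), (24, 39, u, w, k), (24, 39, v, y, k), (28, 27, d, a, t), (28, 27, d, t, t), (28, 27, p, d, t), (28, 27, x, n, t), (32, 39, c, v, s), (32, 39, d, a, s), (32, 39, n, k, s), (32, 39, u, w, s), (32, 39, v, y, s), (5, 39, c, v, y), (5, 39, d, a, y), (5, 39, n, k, y), (5, 39, u, w, y), (5, 39, v, y, y)}
Selection C = d: {(18, 39, d, a, k), (24, 39, d, a, k), (28, 27, d, a, t), (28, 27, d, t, t), (32, 39, d, a, s), (5, 39, d, a, y)}
π[B, A, C]: project onto (B, A, C) (1 duplicate(s) eliminated) → {(27, 28, d), (39, 18, d), (39, 24, d), (39, 32, d), (39, 5, d)}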